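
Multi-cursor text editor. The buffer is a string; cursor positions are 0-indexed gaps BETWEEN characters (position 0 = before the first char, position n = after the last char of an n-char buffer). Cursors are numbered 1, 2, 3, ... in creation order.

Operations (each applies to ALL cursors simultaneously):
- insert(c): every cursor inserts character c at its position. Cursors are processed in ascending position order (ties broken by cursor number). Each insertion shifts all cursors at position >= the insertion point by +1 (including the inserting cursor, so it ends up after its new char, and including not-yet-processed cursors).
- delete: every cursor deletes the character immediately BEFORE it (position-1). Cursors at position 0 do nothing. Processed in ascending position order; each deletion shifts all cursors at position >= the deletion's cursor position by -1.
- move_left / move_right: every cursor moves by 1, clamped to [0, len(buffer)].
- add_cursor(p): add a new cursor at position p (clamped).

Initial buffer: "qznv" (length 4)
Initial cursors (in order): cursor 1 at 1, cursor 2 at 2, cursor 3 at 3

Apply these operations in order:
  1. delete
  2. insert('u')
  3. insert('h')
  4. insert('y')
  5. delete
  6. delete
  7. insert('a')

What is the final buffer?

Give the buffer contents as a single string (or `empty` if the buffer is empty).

Answer: uuuaaav

Derivation:
After op 1 (delete): buffer="v" (len 1), cursors c1@0 c2@0 c3@0, authorship .
After op 2 (insert('u')): buffer="uuuv" (len 4), cursors c1@3 c2@3 c3@3, authorship 123.
After op 3 (insert('h')): buffer="uuuhhhv" (len 7), cursors c1@6 c2@6 c3@6, authorship 123123.
After op 4 (insert('y')): buffer="uuuhhhyyyv" (len 10), cursors c1@9 c2@9 c3@9, authorship 123123123.
After op 5 (delete): buffer="uuuhhhv" (len 7), cursors c1@6 c2@6 c3@6, authorship 123123.
After op 6 (delete): buffer="uuuv" (len 4), cursors c1@3 c2@3 c3@3, authorship 123.
After op 7 (insert('a')): buffer="uuuaaav" (len 7), cursors c1@6 c2@6 c3@6, authorship 123123.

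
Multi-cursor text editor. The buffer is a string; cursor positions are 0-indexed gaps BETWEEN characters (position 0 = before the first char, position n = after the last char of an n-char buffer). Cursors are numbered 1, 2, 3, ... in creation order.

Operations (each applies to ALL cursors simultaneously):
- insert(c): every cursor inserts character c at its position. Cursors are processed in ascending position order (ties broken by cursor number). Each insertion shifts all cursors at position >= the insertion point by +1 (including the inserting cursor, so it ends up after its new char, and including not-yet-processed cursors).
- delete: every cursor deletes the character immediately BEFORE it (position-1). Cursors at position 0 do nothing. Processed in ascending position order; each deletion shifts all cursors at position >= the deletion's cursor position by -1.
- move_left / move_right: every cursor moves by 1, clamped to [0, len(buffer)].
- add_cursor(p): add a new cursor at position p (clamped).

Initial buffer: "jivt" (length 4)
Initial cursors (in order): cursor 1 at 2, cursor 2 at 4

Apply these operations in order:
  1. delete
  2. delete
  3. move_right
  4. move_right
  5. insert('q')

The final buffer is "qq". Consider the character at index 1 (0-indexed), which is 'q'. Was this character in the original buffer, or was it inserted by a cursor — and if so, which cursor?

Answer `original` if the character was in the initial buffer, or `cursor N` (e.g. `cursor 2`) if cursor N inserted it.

Answer: cursor 2

Derivation:
After op 1 (delete): buffer="jv" (len 2), cursors c1@1 c2@2, authorship ..
After op 2 (delete): buffer="" (len 0), cursors c1@0 c2@0, authorship 
After op 3 (move_right): buffer="" (len 0), cursors c1@0 c2@0, authorship 
After op 4 (move_right): buffer="" (len 0), cursors c1@0 c2@0, authorship 
After op 5 (insert('q')): buffer="qq" (len 2), cursors c1@2 c2@2, authorship 12
Authorship (.=original, N=cursor N): 1 2
Index 1: author = 2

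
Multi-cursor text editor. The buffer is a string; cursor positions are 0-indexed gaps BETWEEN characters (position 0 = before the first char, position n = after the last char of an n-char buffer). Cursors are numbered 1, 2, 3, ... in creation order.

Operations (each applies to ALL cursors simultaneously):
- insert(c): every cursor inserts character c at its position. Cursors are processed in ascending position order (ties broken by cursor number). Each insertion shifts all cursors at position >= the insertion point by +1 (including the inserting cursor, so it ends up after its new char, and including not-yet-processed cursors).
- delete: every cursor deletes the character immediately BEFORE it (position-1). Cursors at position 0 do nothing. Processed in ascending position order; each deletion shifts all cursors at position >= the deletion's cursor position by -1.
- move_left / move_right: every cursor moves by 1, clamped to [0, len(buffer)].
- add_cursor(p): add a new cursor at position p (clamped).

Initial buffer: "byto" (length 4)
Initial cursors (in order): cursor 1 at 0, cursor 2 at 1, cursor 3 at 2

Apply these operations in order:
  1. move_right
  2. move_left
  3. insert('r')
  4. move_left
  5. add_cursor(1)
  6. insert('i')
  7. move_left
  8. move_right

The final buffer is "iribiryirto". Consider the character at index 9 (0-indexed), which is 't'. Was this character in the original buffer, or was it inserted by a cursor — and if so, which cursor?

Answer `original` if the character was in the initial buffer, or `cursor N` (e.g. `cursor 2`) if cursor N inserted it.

After op 1 (move_right): buffer="byto" (len 4), cursors c1@1 c2@2 c3@3, authorship ....
After op 2 (move_left): buffer="byto" (len 4), cursors c1@0 c2@1 c3@2, authorship ....
After op 3 (insert('r')): buffer="rbryrto" (len 7), cursors c1@1 c2@3 c3@5, authorship 1.2.3..
After op 4 (move_left): buffer="rbryrto" (len 7), cursors c1@0 c2@2 c3@4, authorship 1.2.3..
After op 5 (add_cursor(1)): buffer="rbryrto" (len 7), cursors c1@0 c4@1 c2@2 c3@4, authorship 1.2.3..
After op 6 (insert('i')): buffer="iribiryirto" (len 11), cursors c1@1 c4@3 c2@5 c3@8, authorship 114.22.33..
After op 7 (move_left): buffer="iribiryirto" (len 11), cursors c1@0 c4@2 c2@4 c3@7, authorship 114.22.33..
After op 8 (move_right): buffer="iribiryirto" (len 11), cursors c1@1 c4@3 c2@5 c3@8, authorship 114.22.33..
Authorship (.=original, N=cursor N): 1 1 4 . 2 2 . 3 3 . .
Index 9: author = original

Answer: original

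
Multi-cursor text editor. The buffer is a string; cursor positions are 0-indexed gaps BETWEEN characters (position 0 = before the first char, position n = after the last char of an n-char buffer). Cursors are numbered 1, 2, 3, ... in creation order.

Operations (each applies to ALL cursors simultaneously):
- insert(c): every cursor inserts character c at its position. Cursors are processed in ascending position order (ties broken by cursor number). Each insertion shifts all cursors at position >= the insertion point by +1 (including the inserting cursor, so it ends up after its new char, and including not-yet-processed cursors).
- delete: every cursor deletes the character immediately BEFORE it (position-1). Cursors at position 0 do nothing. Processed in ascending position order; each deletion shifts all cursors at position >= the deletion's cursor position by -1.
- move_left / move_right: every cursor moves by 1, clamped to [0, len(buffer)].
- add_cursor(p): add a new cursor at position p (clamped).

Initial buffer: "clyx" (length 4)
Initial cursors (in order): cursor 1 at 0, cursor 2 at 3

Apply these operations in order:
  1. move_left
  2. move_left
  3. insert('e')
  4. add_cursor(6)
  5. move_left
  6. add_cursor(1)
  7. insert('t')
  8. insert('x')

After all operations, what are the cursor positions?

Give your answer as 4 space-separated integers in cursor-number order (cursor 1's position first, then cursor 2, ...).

Answer: 2 8 13 5

Derivation:
After op 1 (move_left): buffer="clyx" (len 4), cursors c1@0 c2@2, authorship ....
After op 2 (move_left): buffer="clyx" (len 4), cursors c1@0 c2@1, authorship ....
After op 3 (insert('e')): buffer="ecelyx" (len 6), cursors c1@1 c2@3, authorship 1.2...
After op 4 (add_cursor(6)): buffer="ecelyx" (len 6), cursors c1@1 c2@3 c3@6, authorship 1.2...
After op 5 (move_left): buffer="ecelyx" (len 6), cursors c1@0 c2@2 c3@5, authorship 1.2...
After op 6 (add_cursor(1)): buffer="ecelyx" (len 6), cursors c1@0 c4@1 c2@2 c3@5, authorship 1.2...
After op 7 (insert('t')): buffer="tetctelytx" (len 10), cursors c1@1 c4@3 c2@5 c3@9, authorship 114.22..3.
After op 8 (insert('x')): buffer="txetxctxelytxx" (len 14), cursors c1@2 c4@5 c2@8 c3@13, authorship 11144.222..33.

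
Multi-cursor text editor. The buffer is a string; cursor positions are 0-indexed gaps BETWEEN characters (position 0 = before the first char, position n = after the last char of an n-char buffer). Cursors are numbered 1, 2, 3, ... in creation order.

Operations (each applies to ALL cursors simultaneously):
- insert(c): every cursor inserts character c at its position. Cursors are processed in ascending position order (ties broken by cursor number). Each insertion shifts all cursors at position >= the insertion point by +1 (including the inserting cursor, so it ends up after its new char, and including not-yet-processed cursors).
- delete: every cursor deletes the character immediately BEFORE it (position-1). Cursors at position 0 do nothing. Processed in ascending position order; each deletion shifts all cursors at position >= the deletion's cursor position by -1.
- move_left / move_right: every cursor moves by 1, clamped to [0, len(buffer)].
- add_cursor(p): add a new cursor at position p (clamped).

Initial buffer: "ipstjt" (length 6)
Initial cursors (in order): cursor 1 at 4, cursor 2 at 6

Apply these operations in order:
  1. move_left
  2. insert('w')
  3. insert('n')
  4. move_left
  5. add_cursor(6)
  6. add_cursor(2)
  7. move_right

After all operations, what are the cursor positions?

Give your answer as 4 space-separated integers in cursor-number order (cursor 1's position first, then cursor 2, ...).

Answer: 5 9 7 3

Derivation:
After op 1 (move_left): buffer="ipstjt" (len 6), cursors c1@3 c2@5, authorship ......
After op 2 (insert('w')): buffer="ipswtjwt" (len 8), cursors c1@4 c2@7, authorship ...1..2.
After op 3 (insert('n')): buffer="ipswntjwnt" (len 10), cursors c1@5 c2@9, authorship ...11..22.
After op 4 (move_left): buffer="ipswntjwnt" (len 10), cursors c1@4 c2@8, authorship ...11..22.
After op 5 (add_cursor(6)): buffer="ipswntjwnt" (len 10), cursors c1@4 c3@6 c2@8, authorship ...11..22.
After op 6 (add_cursor(2)): buffer="ipswntjwnt" (len 10), cursors c4@2 c1@4 c3@6 c2@8, authorship ...11..22.
After op 7 (move_right): buffer="ipswntjwnt" (len 10), cursors c4@3 c1@5 c3@7 c2@9, authorship ...11..22.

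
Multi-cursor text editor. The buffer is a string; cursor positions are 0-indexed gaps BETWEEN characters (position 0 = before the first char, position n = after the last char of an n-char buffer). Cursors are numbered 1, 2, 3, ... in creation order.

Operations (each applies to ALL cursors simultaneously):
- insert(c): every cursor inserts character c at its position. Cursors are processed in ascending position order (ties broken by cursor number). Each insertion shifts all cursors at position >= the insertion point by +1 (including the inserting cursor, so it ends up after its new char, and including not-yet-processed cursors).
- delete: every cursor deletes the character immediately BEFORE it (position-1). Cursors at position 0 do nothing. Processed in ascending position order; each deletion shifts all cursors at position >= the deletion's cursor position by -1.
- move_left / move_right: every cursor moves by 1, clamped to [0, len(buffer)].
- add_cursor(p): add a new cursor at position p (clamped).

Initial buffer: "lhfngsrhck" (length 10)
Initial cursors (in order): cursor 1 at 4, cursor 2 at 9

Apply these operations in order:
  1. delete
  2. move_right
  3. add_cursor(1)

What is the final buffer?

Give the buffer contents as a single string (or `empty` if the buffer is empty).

After op 1 (delete): buffer="lhfgsrhk" (len 8), cursors c1@3 c2@7, authorship ........
After op 2 (move_right): buffer="lhfgsrhk" (len 8), cursors c1@4 c2@8, authorship ........
After op 3 (add_cursor(1)): buffer="lhfgsrhk" (len 8), cursors c3@1 c1@4 c2@8, authorship ........

Answer: lhfgsrhk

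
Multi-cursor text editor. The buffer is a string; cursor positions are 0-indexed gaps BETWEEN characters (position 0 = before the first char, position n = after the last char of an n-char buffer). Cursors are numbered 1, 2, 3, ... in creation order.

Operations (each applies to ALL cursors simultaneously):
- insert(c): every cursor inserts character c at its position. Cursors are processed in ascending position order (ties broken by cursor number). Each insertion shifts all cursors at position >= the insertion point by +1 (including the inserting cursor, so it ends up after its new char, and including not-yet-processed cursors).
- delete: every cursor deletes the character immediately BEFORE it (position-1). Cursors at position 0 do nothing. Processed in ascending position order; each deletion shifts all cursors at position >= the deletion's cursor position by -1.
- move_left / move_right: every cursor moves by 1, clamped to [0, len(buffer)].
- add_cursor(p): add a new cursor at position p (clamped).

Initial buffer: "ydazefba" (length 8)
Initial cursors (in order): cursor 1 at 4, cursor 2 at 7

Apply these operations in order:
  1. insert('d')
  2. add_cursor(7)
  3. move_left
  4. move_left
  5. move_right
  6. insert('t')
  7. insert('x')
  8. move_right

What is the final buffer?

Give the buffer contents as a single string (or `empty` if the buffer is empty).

After op 1 (insert('d')): buffer="ydazdefbda" (len 10), cursors c1@5 c2@9, authorship ....1...2.
After op 2 (add_cursor(7)): buffer="ydazdefbda" (len 10), cursors c1@5 c3@7 c2@9, authorship ....1...2.
After op 3 (move_left): buffer="ydazdefbda" (len 10), cursors c1@4 c3@6 c2@8, authorship ....1...2.
After op 4 (move_left): buffer="ydazdefbda" (len 10), cursors c1@3 c3@5 c2@7, authorship ....1...2.
After op 5 (move_right): buffer="ydazdefbda" (len 10), cursors c1@4 c3@6 c2@8, authorship ....1...2.
After op 6 (insert('t')): buffer="ydaztdetfbtda" (len 13), cursors c1@5 c3@8 c2@11, authorship ....11.3..22.
After op 7 (insert('x')): buffer="ydaztxdetxfbtxda" (len 16), cursors c1@6 c3@10 c2@14, authorship ....111.33..222.
After op 8 (move_right): buffer="ydaztxdetxfbtxda" (len 16), cursors c1@7 c3@11 c2@15, authorship ....111.33..222.

Answer: ydaztxdetxfbtxda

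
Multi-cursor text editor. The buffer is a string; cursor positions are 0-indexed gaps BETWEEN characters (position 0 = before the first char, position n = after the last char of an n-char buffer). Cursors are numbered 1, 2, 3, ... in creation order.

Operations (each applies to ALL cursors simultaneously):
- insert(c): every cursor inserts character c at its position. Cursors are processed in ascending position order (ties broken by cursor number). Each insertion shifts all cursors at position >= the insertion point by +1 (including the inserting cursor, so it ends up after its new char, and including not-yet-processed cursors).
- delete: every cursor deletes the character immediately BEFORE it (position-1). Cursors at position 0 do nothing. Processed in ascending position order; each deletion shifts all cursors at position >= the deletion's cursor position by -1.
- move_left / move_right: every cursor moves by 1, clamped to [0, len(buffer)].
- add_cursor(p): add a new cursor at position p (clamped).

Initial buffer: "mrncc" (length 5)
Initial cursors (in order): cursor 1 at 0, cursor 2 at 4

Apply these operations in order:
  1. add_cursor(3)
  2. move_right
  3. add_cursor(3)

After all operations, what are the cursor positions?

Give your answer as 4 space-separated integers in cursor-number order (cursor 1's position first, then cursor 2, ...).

After op 1 (add_cursor(3)): buffer="mrncc" (len 5), cursors c1@0 c3@3 c2@4, authorship .....
After op 2 (move_right): buffer="mrncc" (len 5), cursors c1@1 c3@4 c2@5, authorship .....
After op 3 (add_cursor(3)): buffer="mrncc" (len 5), cursors c1@1 c4@3 c3@4 c2@5, authorship .....

Answer: 1 5 4 3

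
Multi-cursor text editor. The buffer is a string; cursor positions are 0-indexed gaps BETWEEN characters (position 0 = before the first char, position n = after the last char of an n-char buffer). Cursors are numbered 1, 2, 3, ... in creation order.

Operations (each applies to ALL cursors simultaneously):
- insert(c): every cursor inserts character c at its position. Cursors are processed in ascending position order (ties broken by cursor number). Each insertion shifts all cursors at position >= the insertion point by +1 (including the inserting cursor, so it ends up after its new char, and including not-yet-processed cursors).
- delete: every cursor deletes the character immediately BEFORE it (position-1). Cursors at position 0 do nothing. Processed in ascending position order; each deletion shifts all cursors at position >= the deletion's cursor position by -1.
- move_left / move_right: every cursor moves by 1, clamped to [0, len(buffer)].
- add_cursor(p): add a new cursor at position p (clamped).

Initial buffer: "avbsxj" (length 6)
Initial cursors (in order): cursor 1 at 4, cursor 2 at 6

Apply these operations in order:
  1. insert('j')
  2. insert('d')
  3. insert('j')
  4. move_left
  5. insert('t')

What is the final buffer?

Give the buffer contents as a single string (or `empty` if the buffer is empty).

Answer: avbsjdtjxjjdtj

Derivation:
After op 1 (insert('j')): buffer="avbsjxjj" (len 8), cursors c1@5 c2@8, authorship ....1..2
After op 2 (insert('d')): buffer="avbsjdxjjd" (len 10), cursors c1@6 c2@10, authorship ....11..22
After op 3 (insert('j')): buffer="avbsjdjxjjdj" (len 12), cursors c1@7 c2@12, authorship ....111..222
After op 4 (move_left): buffer="avbsjdjxjjdj" (len 12), cursors c1@6 c2@11, authorship ....111..222
After op 5 (insert('t')): buffer="avbsjdtjxjjdtj" (len 14), cursors c1@7 c2@13, authorship ....1111..2222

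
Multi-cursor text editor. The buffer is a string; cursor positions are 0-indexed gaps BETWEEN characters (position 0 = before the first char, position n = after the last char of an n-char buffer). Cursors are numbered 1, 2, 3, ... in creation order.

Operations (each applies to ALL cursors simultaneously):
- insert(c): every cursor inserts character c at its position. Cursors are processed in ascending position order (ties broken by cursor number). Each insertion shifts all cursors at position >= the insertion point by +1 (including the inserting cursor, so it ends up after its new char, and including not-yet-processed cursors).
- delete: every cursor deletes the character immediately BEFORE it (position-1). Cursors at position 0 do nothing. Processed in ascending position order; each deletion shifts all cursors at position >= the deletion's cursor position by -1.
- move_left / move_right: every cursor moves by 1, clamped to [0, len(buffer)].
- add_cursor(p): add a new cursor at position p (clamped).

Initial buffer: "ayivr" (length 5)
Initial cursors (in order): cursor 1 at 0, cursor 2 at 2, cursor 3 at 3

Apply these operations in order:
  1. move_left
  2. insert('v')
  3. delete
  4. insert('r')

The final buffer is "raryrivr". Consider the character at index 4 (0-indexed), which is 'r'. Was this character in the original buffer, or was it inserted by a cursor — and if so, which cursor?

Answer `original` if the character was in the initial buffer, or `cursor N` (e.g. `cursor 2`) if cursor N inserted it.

Answer: cursor 3

Derivation:
After op 1 (move_left): buffer="ayivr" (len 5), cursors c1@0 c2@1 c3@2, authorship .....
After op 2 (insert('v')): buffer="vavyvivr" (len 8), cursors c1@1 c2@3 c3@5, authorship 1.2.3...
After op 3 (delete): buffer="ayivr" (len 5), cursors c1@0 c2@1 c3@2, authorship .....
After op 4 (insert('r')): buffer="raryrivr" (len 8), cursors c1@1 c2@3 c3@5, authorship 1.2.3...
Authorship (.=original, N=cursor N): 1 . 2 . 3 . . .
Index 4: author = 3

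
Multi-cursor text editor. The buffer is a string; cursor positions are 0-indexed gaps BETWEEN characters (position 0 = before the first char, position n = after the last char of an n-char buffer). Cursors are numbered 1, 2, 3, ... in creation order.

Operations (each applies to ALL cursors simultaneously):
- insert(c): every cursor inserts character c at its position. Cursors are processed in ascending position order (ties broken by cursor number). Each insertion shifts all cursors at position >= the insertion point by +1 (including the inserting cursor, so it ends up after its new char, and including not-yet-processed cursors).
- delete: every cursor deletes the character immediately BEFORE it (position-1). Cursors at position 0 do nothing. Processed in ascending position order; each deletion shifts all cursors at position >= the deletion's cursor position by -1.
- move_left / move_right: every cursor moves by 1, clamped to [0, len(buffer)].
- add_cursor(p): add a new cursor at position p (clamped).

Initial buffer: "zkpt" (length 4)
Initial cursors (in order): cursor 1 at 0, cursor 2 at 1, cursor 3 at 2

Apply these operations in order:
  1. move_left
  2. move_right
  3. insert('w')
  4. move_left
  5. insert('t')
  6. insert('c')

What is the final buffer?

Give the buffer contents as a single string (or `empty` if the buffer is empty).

After op 1 (move_left): buffer="zkpt" (len 4), cursors c1@0 c2@0 c3@1, authorship ....
After op 2 (move_right): buffer="zkpt" (len 4), cursors c1@1 c2@1 c3@2, authorship ....
After op 3 (insert('w')): buffer="zwwkwpt" (len 7), cursors c1@3 c2@3 c3@5, authorship .12.3..
After op 4 (move_left): buffer="zwwkwpt" (len 7), cursors c1@2 c2@2 c3@4, authorship .12.3..
After op 5 (insert('t')): buffer="zwttwktwpt" (len 10), cursors c1@4 c2@4 c3@7, authorship .1122.33..
After op 6 (insert('c')): buffer="zwttccwktcwpt" (len 13), cursors c1@6 c2@6 c3@10, authorship .112122.333..

Answer: zwttccwktcwpt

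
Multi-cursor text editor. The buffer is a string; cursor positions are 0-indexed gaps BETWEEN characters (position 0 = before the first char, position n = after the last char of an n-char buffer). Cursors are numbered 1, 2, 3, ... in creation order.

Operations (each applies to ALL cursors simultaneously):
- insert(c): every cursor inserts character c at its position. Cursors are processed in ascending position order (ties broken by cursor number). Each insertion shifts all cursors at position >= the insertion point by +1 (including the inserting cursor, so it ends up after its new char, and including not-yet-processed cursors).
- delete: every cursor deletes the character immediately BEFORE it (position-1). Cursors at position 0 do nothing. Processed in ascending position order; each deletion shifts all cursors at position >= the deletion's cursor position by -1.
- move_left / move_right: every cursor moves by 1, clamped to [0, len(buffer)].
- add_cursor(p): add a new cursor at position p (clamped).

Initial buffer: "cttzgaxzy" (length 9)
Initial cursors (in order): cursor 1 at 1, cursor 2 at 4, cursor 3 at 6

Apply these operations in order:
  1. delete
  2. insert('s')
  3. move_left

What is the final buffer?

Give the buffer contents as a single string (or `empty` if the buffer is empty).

After op 1 (delete): buffer="ttgxzy" (len 6), cursors c1@0 c2@2 c3@3, authorship ......
After op 2 (insert('s')): buffer="sttsgsxzy" (len 9), cursors c1@1 c2@4 c3@6, authorship 1..2.3...
After op 3 (move_left): buffer="sttsgsxzy" (len 9), cursors c1@0 c2@3 c3@5, authorship 1..2.3...

Answer: sttsgsxzy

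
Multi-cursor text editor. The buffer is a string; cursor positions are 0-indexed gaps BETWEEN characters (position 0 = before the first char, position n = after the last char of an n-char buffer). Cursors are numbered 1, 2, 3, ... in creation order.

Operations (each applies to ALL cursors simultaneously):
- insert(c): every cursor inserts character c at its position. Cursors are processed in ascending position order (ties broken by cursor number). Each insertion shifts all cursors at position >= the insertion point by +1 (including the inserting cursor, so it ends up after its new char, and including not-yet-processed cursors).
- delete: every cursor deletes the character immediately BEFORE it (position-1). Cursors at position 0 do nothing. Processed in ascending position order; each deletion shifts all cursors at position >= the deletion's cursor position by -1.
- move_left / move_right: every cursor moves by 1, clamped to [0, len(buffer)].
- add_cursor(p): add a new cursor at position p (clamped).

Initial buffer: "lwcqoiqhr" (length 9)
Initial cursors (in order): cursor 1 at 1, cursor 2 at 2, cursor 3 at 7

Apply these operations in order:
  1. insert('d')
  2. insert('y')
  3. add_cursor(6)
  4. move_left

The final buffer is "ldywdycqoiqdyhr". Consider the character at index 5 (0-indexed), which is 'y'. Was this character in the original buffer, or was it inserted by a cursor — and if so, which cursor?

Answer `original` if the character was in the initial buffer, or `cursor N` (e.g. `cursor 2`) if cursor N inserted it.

After op 1 (insert('d')): buffer="ldwdcqoiqdhr" (len 12), cursors c1@2 c2@4 c3@10, authorship .1.2.....3..
After op 2 (insert('y')): buffer="ldywdycqoiqdyhr" (len 15), cursors c1@3 c2@6 c3@13, authorship .11.22.....33..
After op 3 (add_cursor(6)): buffer="ldywdycqoiqdyhr" (len 15), cursors c1@3 c2@6 c4@6 c3@13, authorship .11.22.....33..
After op 4 (move_left): buffer="ldywdycqoiqdyhr" (len 15), cursors c1@2 c2@5 c4@5 c3@12, authorship .11.22.....33..
Authorship (.=original, N=cursor N): . 1 1 . 2 2 . . . . . 3 3 . .
Index 5: author = 2

Answer: cursor 2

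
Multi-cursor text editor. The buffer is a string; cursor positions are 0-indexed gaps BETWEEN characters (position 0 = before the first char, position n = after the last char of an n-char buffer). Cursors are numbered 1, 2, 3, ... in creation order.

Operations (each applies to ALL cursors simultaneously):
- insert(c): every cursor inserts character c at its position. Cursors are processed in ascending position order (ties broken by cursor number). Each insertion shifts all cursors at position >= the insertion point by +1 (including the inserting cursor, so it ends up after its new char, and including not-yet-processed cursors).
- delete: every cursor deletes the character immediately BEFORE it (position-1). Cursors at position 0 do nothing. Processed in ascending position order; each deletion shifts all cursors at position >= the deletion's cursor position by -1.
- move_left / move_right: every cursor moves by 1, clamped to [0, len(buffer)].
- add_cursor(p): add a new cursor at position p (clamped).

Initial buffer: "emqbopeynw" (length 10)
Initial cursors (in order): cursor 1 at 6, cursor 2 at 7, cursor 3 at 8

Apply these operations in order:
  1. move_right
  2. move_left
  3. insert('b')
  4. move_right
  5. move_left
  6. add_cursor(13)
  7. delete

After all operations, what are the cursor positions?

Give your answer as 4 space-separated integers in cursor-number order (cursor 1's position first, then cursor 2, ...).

After op 1 (move_right): buffer="emqbopeynw" (len 10), cursors c1@7 c2@8 c3@9, authorship ..........
After op 2 (move_left): buffer="emqbopeynw" (len 10), cursors c1@6 c2@7 c3@8, authorship ..........
After op 3 (insert('b')): buffer="emqbopbebybnw" (len 13), cursors c1@7 c2@9 c3@11, authorship ......1.2.3..
After op 4 (move_right): buffer="emqbopbebybnw" (len 13), cursors c1@8 c2@10 c3@12, authorship ......1.2.3..
After op 5 (move_left): buffer="emqbopbebybnw" (len 13), cursors c1@7 c2@9 c3@11, authorship ......1.2.3..
After op 6 (add_cursor(13)): buffer="emqbopbebybnw" (len 13), cursors c1@7 c2@9 c3@11 c4@13, authorship ......1.2.3..
After op 7 (delete): buffer="emqbopeyn" (len 9), cursors c1@6 c2@7 c3@8 c4@9, authorship .........

Answer: 6 7 8 9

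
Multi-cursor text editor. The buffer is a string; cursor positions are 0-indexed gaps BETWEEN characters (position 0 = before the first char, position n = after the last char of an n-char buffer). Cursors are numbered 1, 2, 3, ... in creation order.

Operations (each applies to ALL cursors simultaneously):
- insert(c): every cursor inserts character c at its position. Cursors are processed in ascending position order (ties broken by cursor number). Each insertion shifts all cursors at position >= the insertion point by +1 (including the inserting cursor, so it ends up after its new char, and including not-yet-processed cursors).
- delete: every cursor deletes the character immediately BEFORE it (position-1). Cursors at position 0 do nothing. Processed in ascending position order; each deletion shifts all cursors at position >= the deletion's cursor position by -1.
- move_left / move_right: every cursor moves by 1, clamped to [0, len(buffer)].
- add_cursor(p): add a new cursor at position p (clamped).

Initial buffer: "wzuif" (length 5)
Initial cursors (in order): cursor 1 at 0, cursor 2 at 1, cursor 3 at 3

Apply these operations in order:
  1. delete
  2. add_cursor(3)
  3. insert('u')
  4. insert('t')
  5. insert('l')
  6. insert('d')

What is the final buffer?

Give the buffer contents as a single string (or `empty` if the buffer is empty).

After op 1 (delete): buffer="zif" (len 3), cursors c1@0 c2@0 c3@1, authorship ...
After op 2 (add_cursor(3)): buffer="zif" (len 3), cursors c1@0 c2@0 c3@1 c4@3, authorship ...
After op 3 (insert('u')): buffer="uuzuifu" (len 7), cursors c1@2 c2@2 c3@4 c4@7, authorship 12.3..4
After op 4 (insert('t')): buffer="uuttzutifut" (len 11), cursors c1@4 c2@4 c3@7 c4@11, authorship 1212.33..44
After op 5 (insert('l')): buffer="uuttllzutlifutl" (len 15), cursors c1@6 c2@6 c3@10 c4@15, authorship 121212.333..444
After op 6 (insert('d')): buffer="uuttllddzutldifutld" (len 19), cursors c1@8 c2@8 c3@13 c4@19, authorship 12121212.3333..4444

Answer: uuttllddzutldifutld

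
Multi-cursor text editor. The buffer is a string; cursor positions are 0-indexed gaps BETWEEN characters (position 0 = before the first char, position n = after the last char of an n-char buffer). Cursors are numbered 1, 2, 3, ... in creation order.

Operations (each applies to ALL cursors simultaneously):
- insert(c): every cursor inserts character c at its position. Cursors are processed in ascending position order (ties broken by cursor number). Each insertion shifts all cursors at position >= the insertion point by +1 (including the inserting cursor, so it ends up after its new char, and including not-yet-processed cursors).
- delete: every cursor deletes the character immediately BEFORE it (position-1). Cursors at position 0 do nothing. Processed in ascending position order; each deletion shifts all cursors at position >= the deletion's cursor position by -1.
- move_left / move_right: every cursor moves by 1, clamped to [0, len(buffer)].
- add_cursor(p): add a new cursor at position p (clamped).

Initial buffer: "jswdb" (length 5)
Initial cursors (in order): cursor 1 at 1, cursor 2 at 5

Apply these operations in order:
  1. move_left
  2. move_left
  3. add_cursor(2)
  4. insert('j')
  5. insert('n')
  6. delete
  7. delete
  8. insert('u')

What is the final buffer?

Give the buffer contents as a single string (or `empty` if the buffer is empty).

After op 1 (move_left): buffer="jswdb" (len 5), cursors c1@0 c2@4, authorship .....
After op 2 (move_left): buffer="jswdb" (len 5), cursors c1@0 c2@3, authorship .....
After op 3 (add_cursor(2)): buffer="jswdb" (len 5), cursors c1@0 c3@2 c2@3, authorship .....
After op 4 (insert('j')): buffer="jjsjwjdb" (len 8), cursors c1@1 c3@4 c2@6, authorship 1..3.2..
After op 5 (insert('n')): buffer="jnjsjnwjndb" (len 11), cursors c1@2 c3@6 c2@9, authorship 11..33.22..
After op 6 (delete): buffer="jjsjwjdb" (len 8), cursors c1@1 c3@4 c2@6, authorship 1..3.2..
After op 7 (delete): buffer="jswdb" (len 5), cursors c1@0 c3@2 c2@3, authorship .....
After op 8 (insert('u')): buffer="ujsuwudb" (len 8), cursors c1@1 c3@4 c2@6, authorship 1..3.2..

Answer: ujsuwudb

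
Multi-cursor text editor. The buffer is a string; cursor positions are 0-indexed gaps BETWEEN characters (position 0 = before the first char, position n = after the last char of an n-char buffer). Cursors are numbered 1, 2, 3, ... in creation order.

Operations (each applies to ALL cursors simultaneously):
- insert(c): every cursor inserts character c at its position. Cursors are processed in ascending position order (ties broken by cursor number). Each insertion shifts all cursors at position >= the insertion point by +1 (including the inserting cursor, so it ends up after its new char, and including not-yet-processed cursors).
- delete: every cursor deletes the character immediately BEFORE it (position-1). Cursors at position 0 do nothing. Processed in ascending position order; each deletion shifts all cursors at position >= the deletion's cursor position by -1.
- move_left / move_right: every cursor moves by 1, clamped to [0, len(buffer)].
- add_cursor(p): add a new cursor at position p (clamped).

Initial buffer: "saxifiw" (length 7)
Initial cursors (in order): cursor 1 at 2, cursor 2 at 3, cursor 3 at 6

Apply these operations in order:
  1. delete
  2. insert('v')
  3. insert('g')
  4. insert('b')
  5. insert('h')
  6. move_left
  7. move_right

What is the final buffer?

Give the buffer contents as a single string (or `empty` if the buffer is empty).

Answer: svvggbbhhifvgbhw

Derivation:
After op 1 (delete): buffer="sifw" (len 4), cursors c1@1 c2@1 c3@3, authorship ....
After op 2 (insert('v')): buffer="svvifvw" (len 7), cursors c1@3 c2@3 c3@6, authorship .12..3.
After op 3 (insert('g')): buffer="svvggifvgw" (len 10), cursors c1@5 c2@5 c3@9, authorship .1212..33.
After op 4 (insert('b')): buffer="svvggbbifvgbw" (len 13), cursors c1@7 c2@7 c3@12, authorship .121212..333.
After op 5 (insert('h')): buffer="svvggbbhhifvgbhw" (len 16), cursors c1@9 c2@9 c3@15, authorship .12121212..3333.
After op 6 (move_left): buffer="svvggbbhhifvgbhw" (len 16), cursors c1@8 c2@8 c3@14, authorship .12121212..3333.
After op 7 (move_right): buffer="svvggbbhhifvgbhw" (len 16), cursors c1@9 c2@9 c3@15, authorship .12121212..3333.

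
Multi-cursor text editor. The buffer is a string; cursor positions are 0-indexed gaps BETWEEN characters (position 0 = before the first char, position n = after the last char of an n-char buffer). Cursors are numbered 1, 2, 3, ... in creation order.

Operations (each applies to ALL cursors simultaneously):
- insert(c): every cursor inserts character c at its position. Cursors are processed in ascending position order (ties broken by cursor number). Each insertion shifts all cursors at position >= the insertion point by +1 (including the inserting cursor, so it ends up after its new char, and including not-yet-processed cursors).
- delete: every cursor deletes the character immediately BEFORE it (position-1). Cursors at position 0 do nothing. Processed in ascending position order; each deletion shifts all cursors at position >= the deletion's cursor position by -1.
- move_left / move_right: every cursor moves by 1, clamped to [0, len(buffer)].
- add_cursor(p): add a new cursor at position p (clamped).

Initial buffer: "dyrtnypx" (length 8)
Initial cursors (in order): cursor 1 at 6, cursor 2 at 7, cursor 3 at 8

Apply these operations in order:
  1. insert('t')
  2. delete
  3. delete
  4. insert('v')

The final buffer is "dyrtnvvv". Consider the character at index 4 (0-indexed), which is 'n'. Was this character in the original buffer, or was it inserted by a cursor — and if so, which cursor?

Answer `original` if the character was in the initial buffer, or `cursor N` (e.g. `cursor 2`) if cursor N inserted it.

After op 1 (insert('t')): buffer="dyrtnytptxt" (len 11), cursors c1@7 c2@9 c3@11, authorship ......1.2.3
After op 2 (delete): buffer="dyrtnypx" (len 8), cursors c1@6 c2@7 c3@8, authorship ........
After op 3 (delete): buffer="dyrtn" (len 5), cursors c1@5 c2@5 c3@5, authorship .....
After op 4 (insert('v')): buffer="dyrtnvvv" (len 8), cursors c1@8 c2@8 c3@8, authorship .....123
Authorship (.=original, N=cursor N): . . . . . 1 2 3
Index 4: author = original

Answer: original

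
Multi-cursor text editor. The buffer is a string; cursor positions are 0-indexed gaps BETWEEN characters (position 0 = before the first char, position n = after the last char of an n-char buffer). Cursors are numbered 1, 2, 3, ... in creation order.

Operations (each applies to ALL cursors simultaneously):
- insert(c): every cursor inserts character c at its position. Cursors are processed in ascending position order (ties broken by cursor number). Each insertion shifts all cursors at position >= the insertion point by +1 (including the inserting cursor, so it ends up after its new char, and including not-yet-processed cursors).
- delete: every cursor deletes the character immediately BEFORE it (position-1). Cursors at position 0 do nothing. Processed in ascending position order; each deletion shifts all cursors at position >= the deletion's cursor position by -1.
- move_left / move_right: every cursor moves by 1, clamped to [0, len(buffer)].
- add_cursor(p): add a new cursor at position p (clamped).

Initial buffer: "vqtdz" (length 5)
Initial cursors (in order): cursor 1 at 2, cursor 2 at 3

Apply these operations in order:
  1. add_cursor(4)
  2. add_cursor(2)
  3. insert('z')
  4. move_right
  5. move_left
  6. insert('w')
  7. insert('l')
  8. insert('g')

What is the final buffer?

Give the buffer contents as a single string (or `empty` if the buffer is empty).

After op 1 (add_cursor(4)): buffer="vqtdz" (len 5), cursors c1@2 c2@3 c3@4, authorship .....
After op 2 (add_cursor(2)): buffer="vqtdz" (len 5), cursors c1@2 c4@2 c2@3 c3@4, authorship .....
After op 3 (insert('z')): buffer="vqzztzdzz" (len 9), cursors c1@4 c4@4 c2@6 c3@8, authorship ..14.2.3.
After op 4 (move_right): buffer="vqzztzdzz" (len 9), cursors c1@5 c4@5 c2@7 c3@9, authorship ..14.2.3.
After op 5 (move_left): buffer="vqzztzdzz" (len 9), cursors c1@4 c4@4 c2@6 c3@8, authorship ..14.2.3.
After op 6 (insert('w')): buffer="vqzzwwtzwdzwz" (len 13), cursors c1@6 c4@6 c2@9 c3@12, authorship ..1414.22.33.
After op 7 (insert('l')): buffer="vqzzwwlltzwldzwlz" (len 17), cursors c1@8 c4@8 c2@12 c3@16, authorship ..141414.222.333.
After op 8 (insert('g')): buffer="vqzzwwllggtzwlgdzwlgz" (len 21), cursors c1@10 c4@10 c2@15 c3@20, authorship ..14141414.2222.3333.

Answer: vqzzwwllggtzwlgdzwlgz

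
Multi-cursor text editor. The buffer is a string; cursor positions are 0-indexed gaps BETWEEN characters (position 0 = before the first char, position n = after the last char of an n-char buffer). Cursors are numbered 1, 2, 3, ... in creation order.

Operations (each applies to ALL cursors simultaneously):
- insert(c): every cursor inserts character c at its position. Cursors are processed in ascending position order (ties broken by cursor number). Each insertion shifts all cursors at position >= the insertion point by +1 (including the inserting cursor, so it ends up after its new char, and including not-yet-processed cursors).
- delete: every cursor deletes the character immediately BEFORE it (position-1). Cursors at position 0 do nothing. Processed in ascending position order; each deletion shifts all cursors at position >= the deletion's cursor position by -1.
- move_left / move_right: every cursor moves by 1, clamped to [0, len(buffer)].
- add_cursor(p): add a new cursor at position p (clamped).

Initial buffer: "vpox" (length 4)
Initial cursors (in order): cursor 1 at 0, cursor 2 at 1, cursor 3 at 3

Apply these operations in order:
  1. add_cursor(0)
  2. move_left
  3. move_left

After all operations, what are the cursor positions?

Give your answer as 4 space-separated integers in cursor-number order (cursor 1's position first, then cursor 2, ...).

After op 1 (add_cursor(0)): buffer="vpox" (len 4), cursors c1@0 c4@0 c2@1 c3@3, authorship ....
After op 2 (move_left): buffer="vpox" (len 4), cursors c1@0 c2@0 c4@0 c3@2, authorship ....
After op 3 (move_left): buffer="vpox" (len 4), cursors c1@0 c2@0 c4@0 c3@1, authorship ....

Answer: 0 0 1 0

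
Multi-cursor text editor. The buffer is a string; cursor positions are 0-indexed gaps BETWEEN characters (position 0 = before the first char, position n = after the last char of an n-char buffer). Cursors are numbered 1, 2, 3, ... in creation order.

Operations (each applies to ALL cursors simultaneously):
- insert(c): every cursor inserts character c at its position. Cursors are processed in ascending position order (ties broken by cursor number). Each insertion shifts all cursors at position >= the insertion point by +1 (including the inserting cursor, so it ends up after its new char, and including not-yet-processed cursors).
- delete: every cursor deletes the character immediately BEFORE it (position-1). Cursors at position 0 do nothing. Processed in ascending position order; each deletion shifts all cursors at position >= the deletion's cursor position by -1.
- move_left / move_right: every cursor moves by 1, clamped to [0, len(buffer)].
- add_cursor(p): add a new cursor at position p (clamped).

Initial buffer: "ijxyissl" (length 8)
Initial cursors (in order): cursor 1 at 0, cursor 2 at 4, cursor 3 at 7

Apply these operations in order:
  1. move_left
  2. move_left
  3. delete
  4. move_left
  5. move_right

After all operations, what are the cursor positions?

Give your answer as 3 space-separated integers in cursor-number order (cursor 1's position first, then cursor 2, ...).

Answer: 1 1 3

Derivation:
After op 1 (move_left): buffer="ijxyissl" (len 8), cursors c1@0 c2@3 c3@6, authorship ........
After op 2 (move_left): buffer="ijxyissl" (len 8), cursors c1@0 c2@2 c3@5, authorship ........
After op 3 (delete): buffer="ixyssl" (len 6), cursors c1@0 c2@1 c3@3, authorship ......
After op 4 (move_left): buffer="ixyssl" (len 6), cursors c1@0 c2@0 c3@2, authorship ......
After op 5 (move_right): buffer="ixyssl" (len 6), cursors c1@1 c2@1 c3@3, authorship ......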